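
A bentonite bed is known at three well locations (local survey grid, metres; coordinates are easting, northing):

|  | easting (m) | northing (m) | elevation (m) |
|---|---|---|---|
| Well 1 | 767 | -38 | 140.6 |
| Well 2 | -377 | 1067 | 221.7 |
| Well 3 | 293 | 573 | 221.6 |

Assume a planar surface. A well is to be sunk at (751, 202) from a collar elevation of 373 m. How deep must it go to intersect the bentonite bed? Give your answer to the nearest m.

162 m

Let the plane be z = a·easting + b·northing + c.
Well 2−Well 1: −1144a + 1105b = 81.1;  Well 3−Well 1: −474a + 611b = 81.
Solving gives a = 0.22802, b = 0.30946.
Then c = 140.6 − a·767 − b·-38 = −22.53.
At (751, 202): z_contact = 171.2 + 62.5 − 22.53 = 211.2 m.
Depth below ground = 373 − 211.2 = 162 m.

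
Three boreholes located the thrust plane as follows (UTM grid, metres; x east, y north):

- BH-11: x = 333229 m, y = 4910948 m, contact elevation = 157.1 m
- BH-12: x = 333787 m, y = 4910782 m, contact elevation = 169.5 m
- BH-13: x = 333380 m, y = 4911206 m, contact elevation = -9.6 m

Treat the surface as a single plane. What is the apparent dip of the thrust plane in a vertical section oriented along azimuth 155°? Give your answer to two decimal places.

Let the plane be z = a·x + b·y + c.
BH-12−BH-11: 558a − 166b = 12.4;  BH-13−BH-11: 151a + 258b = −166.7.
Solving gives a = −0.14478, b = −0.56139.
Unit vector along 155° is (sin 155°, cos 155°) = (0.4226, -0.9063).
Slope in that direction = a·(0.4226) + b·(-0.9063) = 0.44760.
Apparent dip = arctan|0.44760| = 24.11° (true dip is 30.1°, so apparent ≤ true as expected).

24.11°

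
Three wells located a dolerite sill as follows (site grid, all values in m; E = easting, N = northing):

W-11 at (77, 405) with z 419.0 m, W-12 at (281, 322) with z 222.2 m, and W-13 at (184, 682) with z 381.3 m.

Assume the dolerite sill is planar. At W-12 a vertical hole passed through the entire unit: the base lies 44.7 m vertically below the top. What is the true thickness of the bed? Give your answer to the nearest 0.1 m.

Let the plane be z = a·E + b·N + c.
W-12−W-11: 204a − 83b = −196.8;  W-13−W-11: 107a + 277b = −37.7.
Solving gives a = −0.88154, b = 0.20442.
|∇z| = √(a²+b²) = 0.90493, so dip δ = arctan(0.90493) = 42.14°.
True thickness = vertical thickness × cos δ = 44.7 × cos 42.14° = 33.1 m.

33.1 m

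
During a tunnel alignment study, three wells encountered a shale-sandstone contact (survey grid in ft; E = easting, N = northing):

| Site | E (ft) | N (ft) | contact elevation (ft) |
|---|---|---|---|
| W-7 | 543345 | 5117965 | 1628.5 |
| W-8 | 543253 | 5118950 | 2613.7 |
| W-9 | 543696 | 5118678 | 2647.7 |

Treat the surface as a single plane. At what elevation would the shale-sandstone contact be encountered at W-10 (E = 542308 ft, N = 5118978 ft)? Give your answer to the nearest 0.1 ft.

Let the plane be z = a·E + b·N + c.
W-8−W-7: −92a + 985b = 985.2;  W-9−W-7: 351a + 713b = 1019.2.
Solving gives a = 0.732899781, b = 1.068656629.
Then c = 1628.5 − a·543345 − b·5117965 = −5865936.16.
At (542308, 5118978): z = 397457.4 + 5470429.8 − 5865936.16 = 1951.0 ft.

1951.0 ft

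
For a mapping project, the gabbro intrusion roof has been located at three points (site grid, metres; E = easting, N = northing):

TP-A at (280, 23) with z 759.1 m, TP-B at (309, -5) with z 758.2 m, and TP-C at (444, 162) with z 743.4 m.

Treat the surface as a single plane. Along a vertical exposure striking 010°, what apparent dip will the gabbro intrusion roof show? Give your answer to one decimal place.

Two edge vectors: TP-A→TP-B = (29, -28, -0.9), TP-A→TP-C = (164, 139, -15.7).
Normal n = (TP-A→TP-B) × (TP-A→TP-C) = (564.7, 307.7, 8623).
So ∂z/∂E = −n_x/n_z = −0.06549 and ∂z/∂N = −n_y/n_z = −0.03568.
Unit vector along 010° is (sin 10°, cos 10°) = (0.1736, 0.9848).
Slope in that direction = a·(0.1736) + b·(0.9848) = −0.04651.
Apparent dip = arctan|0.04651| = 2.7° (true dip is 4.3°, so apparent ≤ true as expected).

2.7°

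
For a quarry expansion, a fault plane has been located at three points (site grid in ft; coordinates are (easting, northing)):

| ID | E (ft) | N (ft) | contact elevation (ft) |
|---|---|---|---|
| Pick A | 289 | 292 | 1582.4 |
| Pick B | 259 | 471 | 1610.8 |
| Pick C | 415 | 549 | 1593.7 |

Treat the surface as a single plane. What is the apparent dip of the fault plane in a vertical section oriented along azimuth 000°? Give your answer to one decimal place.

7.4°

Let the plane be z = a·E + b·N + c.
Pick B−Pick A: −30a + 179b = 28.4;  Pick C−Pick A: 126a + 257b = 11.3.
Solving gives a = −0.17434, b = 0.12944.
Unit vector along 000° is (sin 0°, cos 0°) = (0.0000, 1.0000).
Slope in that direction = a·(0.0000) + b·(1.0000) = 0.12944.
Apparent dip = arctan|0.12944| = 7.4° (true dip is 12.3°, so apparent ≤ true as expected).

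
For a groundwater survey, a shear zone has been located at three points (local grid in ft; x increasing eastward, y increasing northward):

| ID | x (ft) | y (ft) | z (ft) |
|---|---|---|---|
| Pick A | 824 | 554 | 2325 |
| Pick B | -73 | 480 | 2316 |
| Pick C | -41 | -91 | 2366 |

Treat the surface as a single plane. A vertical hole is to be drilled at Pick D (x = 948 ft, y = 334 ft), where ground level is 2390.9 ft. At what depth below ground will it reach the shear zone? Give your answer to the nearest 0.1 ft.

Two edge vectors: Pick A→Pick B = (-897, -74, -9), Pick A→Pick C = (-865, -645, 41).
Normal n = (Pick A→Pick B) × (Pick A→Pick C) = (-8839, 44562, 514555).
So ∂z/∂x = −n_x/n_z = 0.01718 and ∂z/∂y = −n_y/n_z = −0.08660.
Intercept c from Pick A: 2325 − 14.15 + 47.98 = 2358.82.
At (948, 334): z_contact = 16.28 − 28.93 + 2358.82 = 2346.18 ft.
Depth below ground = 2390.9 − 2346.18 = 44.7 ft.

44.7 ft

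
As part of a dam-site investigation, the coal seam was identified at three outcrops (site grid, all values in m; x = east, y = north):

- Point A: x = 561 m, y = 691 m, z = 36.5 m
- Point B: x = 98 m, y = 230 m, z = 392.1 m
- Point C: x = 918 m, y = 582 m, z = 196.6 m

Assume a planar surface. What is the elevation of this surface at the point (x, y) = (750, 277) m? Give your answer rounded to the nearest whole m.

454 m

Two edge vectors: Point A→Point B = (-463, -461, 355.6), Point A→Point C = (357, -109, 160.1).
Normal n = (Point A→Point B) × (Point A→Point C) = (-35045.7, 201075.5, 215044).
So ∂z/∂x = −n_x/n_z = 0.16297 and ∂z/∂y = −n_y/n_z = −0.93504.
Intercept c from Point A: 36.5 − 91.43 + 646.12 = 591.19.
At (750, 277): z = 122.2 − 259.0 + 591.19 = 454.4 m.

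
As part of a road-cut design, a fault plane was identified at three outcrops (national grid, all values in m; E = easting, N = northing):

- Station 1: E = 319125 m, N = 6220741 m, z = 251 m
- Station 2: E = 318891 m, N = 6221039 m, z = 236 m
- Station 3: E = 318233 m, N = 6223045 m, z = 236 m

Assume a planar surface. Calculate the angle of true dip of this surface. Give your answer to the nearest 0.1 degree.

6.6°

Let the plane be z = a·E + b·N + c.
Station 2−Station 1: −234a + 298b = −15;  Station 3−Station 1: −892a + 2304b = −15.
Solving gives a = 0.11009, b = 0.03611.
Gradient magnitude |∇z| = √(a² + b²) = √(0.01212 + 0.00130) = 0.11586.
True dip = arctan(0.11586) = 6.6°, dipping toward WSW (azimuth ≈ 252°).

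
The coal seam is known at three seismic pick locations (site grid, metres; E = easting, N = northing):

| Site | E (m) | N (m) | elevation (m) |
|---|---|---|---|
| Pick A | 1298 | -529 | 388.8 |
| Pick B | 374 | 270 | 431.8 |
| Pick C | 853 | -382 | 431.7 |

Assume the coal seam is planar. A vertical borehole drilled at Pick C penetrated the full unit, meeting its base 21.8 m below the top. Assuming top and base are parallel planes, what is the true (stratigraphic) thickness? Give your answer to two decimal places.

21.53 m

Two edge vectors: Pick A→Pick B = (-924, 799, 43), Pick A→Pick C = (-445, 147, 42.9).
Normal n = (Pick A→Pick B) × (Pick A→Pick C) = (27956.1, 20504.6, 219727).
So ∂z/∂E = −n_x/n_z = −0.12723 and ∂z/∂N = −n_y/n_z = −0.09332.
|∇z| = √(a²+b²) = 0.15778, so dip δ = arctan(0.15778) = 8.97°.
True thickness = vertical thickness × cos δ = 21.8 × cos 8.97° = 21.53 m.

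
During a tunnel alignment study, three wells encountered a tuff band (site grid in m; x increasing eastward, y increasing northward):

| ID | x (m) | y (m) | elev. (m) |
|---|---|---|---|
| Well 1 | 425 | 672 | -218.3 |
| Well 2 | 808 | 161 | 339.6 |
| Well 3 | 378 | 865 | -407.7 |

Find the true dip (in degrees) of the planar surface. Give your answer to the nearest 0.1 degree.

Two edge vectors: Well 1→Well 2 = (383, -511, 557.9), Well 1→Well 3 = (-47, 193, -189.4).
Normal n = (Well 1→Well 2) × (Well 1→Well 3) = (-10891.3, 46318.9, 49902).
So ∂z/∂x = −n_x/n_z = 0.21825 and ∂z/∂y = −n_y/n_z = −0.92820.
Gradient magnitude |∇z| = √(a² + b²) = √(0.04763 + 0.86155) = 0.95351.
True dip = arctan(0.95351) = 43.6°, dipping toward NNW (azimuth ≈ 347°).

43.6°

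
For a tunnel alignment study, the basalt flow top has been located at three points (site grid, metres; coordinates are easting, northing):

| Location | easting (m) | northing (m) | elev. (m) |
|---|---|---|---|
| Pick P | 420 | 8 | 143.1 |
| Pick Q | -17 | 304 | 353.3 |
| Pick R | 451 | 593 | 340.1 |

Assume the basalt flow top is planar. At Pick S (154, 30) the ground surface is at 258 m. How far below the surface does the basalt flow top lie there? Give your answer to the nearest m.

Let the plane be z = a·easting + b·northing + c.
Pick Q−Pick P: −437a + 296b = 210.2;  Pick R−Pick P: 31a + 585b = 197.
Solving gives a = −0.24415, b = 0.34969.
Then c = 143.1 − a·420 − b·8 = 242.84.
At (154, 30): z_contact = −37.6 + 10.5 + 242.84 = 215.7 m.
Depth below ground = 258 − 215.7 = 42 m.

42 m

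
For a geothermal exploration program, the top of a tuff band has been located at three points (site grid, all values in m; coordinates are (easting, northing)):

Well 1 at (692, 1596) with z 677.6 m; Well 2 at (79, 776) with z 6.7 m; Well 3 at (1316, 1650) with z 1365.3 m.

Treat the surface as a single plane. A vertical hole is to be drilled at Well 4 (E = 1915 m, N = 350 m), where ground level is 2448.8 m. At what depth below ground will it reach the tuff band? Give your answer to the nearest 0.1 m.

Let the plane be z = a·E + b·N + c.
Well 2−Well 1: −613a − 820b = −670.9;  Well 3−Well 1: 624a + 54b = 687.7.
Solving gives a = 1.102611, b = −0.006098.
Then c = 677.6 − a·692 − b·1596 = −75.67.
At (1915, 350): z_contact = 2111.50 − 2.13 − 75.67 = 2033.69 m.
Depth below ground = 2448.8 − 2033.69 = 415.1 m.

415.1 m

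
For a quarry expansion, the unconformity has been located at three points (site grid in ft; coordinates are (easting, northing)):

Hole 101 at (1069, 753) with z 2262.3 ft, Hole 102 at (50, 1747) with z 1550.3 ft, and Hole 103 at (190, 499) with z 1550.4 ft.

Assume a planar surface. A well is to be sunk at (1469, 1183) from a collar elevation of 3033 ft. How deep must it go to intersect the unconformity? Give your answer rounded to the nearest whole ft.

419 ft

Two edge vectors: Hole 101→Hole 102 = (-1019, 994, -712), Hole 101→Hole 103 = (-879, -254, -711.9).
Normal n = (Hole 101→Hole 102) × (Hole 101→Hole 103) = (-888476.6, -99578.1, 1132552).
So ∂z/∂E = −n_x/n_z = 0.78449 and ∂z/∂N = −n_y/n_z = 0.08792.
Intercept c from Hole 101: 2262.3 − 838.62 − 66.21 = 1357.47.
At (1469, 1183): z_contact = 1152.4 + 104.0 + 1357.47 = 2613.9 ft.
Depth below ground = 3033 − 2613.9 = 419 ft.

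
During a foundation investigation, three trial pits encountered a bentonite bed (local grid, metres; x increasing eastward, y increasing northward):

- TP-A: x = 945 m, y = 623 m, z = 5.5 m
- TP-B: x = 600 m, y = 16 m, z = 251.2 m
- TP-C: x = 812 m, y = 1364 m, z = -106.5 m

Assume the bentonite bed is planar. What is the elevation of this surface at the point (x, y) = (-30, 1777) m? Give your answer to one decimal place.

91.5 m

Two edge vectors: TP-A→TP-B = (-345, -607, 245.7), TP-A→TP-C = (-133, 741, -112).
Normal n = (TP-A→TP-B) × (TP-A→TP-C) = (-114079.7, -71318.1, -336376).
So ∂z/∂x = −n_x/n_z = −0.339143 and ∂z/∂y = −n_y/n_z = −0.212019.
Intercept c from TP-A: 5.5 + 320.49 + 132.09 = 458.08.
At (-30, 1777): z = 10.2 − 376.8 + 458.08 = 91.5 m.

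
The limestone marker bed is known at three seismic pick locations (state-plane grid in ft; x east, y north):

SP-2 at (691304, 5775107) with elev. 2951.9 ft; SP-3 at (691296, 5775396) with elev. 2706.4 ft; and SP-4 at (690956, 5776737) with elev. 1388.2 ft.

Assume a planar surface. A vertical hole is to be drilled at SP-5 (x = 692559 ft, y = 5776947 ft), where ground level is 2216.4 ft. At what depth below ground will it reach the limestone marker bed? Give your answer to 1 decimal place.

Two edge vectors: SP-2→SP-3 = (-8, 289, -245.5), SP-2→SP-4 = (-348, 1630, -1563.7).
Normal n = (SP-2→SP-3) × (SP-2→SP-4) = (-51744.3, 72924.4, 87532).
So ∂z/∂x = −n_x/n_z = 0.591147238 and ∂z/∂y = −n_y/n_z = −0.833117031.
Intercept c from SP-2: 2951.9 − 408662.45 + 4811340.00 = 4405629.45.
At (692559, 5776947): z_contact = 409404.34 − 4812872.94 + 4405629.45 = 2160.85 ft.
Depth below ground = 2216.4 − 2160.85 = 55.5 ft.

55.5 ft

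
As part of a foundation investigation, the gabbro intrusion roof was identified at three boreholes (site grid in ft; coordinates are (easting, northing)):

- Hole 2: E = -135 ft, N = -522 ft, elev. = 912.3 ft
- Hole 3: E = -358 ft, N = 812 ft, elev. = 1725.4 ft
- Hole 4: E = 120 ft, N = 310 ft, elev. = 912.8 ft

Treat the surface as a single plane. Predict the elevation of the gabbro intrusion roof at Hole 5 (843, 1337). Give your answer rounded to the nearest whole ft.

Let the plane be z = a·E + b·N + c.
Hole 3−Hole 2: −223a + 1334b = 813.1;  Hole 4−Hole 2: 255a + 832b = 0.5.
Solving gives a = −1.28557, b = 0.39462.
Then c = 912.3 − a·-135 − b·-522 = 944.74.
At (843, 1337): z = −1083.7 + 527.6 + 944.74 = 388.6 ft.

389 ft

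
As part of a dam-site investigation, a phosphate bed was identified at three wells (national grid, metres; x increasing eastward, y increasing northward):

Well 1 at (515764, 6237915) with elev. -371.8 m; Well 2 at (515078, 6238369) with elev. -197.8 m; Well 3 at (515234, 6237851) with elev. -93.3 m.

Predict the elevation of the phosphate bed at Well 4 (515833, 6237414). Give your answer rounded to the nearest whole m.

Let the plane be z = a·x + b·y + c.
Well 2−Well 1: −686a + 454b = 174;  Well 3−Well 1: −530a − 64b = 278.5.
Solving gives a = −0.48352687, b = −0.34735558.
Then c = -371.8 − a·515764 − b·6237915 = 2415788.56.
At (515833, 6237414): z = −249419.1 − 2166600.6 + 2415788.56 = -231.1 m.

-231 m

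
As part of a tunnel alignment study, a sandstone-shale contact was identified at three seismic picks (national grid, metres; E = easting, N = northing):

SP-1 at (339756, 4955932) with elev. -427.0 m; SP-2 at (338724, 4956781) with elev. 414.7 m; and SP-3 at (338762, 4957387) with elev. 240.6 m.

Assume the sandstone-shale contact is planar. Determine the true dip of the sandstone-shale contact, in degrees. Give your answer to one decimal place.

45.7°

Let the plane be z = a·E + b·N + c.
SP-2−SP-1: −1032a + 849b = 841.7;  SP-3−SP-1: −994a + 1455b = 667.6.
Solving gives a = −1.00035, b = −0.22457.
Gradient magnitude |∇z| = √(a² + b²) = √(1.00069 + 0.05043) = 1.02524.
True dip = arctan(1.02524) = 45.7°, dipping toward ENE (azimuth ≈ 077°).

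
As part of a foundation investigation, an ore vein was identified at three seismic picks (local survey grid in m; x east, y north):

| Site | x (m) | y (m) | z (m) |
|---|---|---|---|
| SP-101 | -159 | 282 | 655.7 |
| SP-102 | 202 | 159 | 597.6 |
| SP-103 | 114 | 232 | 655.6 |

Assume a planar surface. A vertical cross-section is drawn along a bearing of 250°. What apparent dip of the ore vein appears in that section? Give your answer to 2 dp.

Two edge vectors: SP-101→SP-102 = (361, -123, -58.1), SP-101→SP-103 = (273, -50, -0.1).
Normal n = (SP-101→SP-102) × (SP-101→SP-103) = (-2892.7, -15825.2, 15529).
So ∂z/∂x = −n_x/n_z = 0.18628 and ∂z/∂y = −n_y/n_z = 1.01907.
Unit vector along 250° is (sin 250°, cos 250°) = (-0.9397, -0.3420).
Slope in that direction = a·(-0.9397) + b·(-0.3420) = −0.52359.
Apparent dip = arctan|0.52359| = 27.64° (true dip is 46.0°, so apparent ≤ true as expected).

27.64°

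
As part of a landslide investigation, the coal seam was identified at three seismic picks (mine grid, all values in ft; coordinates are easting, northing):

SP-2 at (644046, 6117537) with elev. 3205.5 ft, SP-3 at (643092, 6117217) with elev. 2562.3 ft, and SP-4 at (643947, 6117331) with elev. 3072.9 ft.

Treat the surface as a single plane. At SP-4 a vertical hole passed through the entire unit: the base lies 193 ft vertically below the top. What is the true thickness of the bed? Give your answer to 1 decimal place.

Two edge vectors: SP-2→SP-3 = (-954, -320, -643.2), SP-2→SP-4 = (-99, -206, -132.6).
Normal n = (SP-2→SP-3) × (SP-2→SP-4) = (-90067.2, -62823.6, 164844).
So ∂z/∂easting = −n_x/n_z = 0.54638 and ∂z/∂northing = −n_y/n_z = 0.38111.
|∇z| = √(a²+b²) = 0.66616, so dip δ = arctan(0.66616) = 33.67°.
True thickness = vertical thickness × cos δ = 193 × cos 33.67° = 160.6 ft.

160.6 ft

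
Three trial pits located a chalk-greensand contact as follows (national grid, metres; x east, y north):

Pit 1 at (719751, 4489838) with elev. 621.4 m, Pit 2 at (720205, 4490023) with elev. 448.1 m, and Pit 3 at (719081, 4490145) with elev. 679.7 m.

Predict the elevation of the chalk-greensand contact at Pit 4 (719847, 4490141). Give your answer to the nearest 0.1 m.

Let the plane be z = a·x + b·y + c.
Pit 2−Pit 1: 454a + 185b = −173.3;  Pit 3−Pit 1: −670a + 307b = 58.3.
Solving gives a = −0.242999605, b = −0.340422591.
Then c = 621.4 − a·719751 − b·4489838 = 1703962.89.
At (719847, 4490141): z = −174922.5 − 1528545.4 + 1703962.89 = 494.9 m.

494.9 m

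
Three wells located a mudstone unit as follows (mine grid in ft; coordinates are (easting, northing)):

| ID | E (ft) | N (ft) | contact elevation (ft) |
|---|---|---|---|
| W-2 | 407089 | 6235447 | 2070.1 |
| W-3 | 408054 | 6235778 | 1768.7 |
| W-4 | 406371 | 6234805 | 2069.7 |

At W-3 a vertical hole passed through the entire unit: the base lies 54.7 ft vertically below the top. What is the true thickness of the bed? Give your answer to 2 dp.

43.53 ft

Let the plane be z = a·E + b·N + c.
W-3−W-2: 965a + 331b = −301.4;  W-4−W-2: −718a − 642b = −0.4.
Solving gives a = −0.50706, b = 0.56771.
|∇z| = √(a²+b²) = 0.76118, so dip δ = arctan(0.76118) = 37.28°.
True thickness = vertical thickness × cos δ = 54.7 × cos 37.28° = 43.53 ft.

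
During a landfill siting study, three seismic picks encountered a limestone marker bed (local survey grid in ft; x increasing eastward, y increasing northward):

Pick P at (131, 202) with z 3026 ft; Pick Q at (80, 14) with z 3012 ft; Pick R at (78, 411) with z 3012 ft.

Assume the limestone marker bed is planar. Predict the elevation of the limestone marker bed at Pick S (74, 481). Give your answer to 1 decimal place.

Let the plane be z = a·x + b·y + c.
Pick Q−Pick P: −51a − 188b = −14;  Pick R−Pick P: −53a + 209b = −14.
Solving gives a = 0.26950, b = 0.00136.
Then c = 3026 − a·131 − b·202 = 2990.42.
At (74, 481): z = 19.9 + 0.7 + 2990.42 = 3011.0 ft.

3011.0 ft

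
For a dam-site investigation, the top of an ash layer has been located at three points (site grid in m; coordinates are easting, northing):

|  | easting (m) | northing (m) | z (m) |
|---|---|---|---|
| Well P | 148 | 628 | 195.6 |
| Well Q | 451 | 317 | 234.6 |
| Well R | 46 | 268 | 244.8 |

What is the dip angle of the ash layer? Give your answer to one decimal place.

Let the plane be z = a·easting + b·northing + c.
Well Q−Well P: 303a − 311b = 39;  Well R−Well P: −102a − 360b = 49.2.
Solving gives a = −0.00896, b = −0.13413.
Gradient magnitude |∇z| = √(a² + b²) = √(0.00008 + 0.01799) = 0.13443.
True dip = arctan(0.13443) = 7.7°, dipping toward N (azimuth ≈ 004°).

7.7°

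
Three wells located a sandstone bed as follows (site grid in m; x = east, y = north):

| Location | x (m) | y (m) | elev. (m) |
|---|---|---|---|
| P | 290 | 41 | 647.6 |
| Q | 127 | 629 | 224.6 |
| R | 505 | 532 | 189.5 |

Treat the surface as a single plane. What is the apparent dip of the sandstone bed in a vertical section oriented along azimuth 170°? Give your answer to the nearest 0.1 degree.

36.4°

Let the plane be z = a·x + b·y + c.
Q−P: −163a + 588b = −423;  R−P: 215a + 491b = −458.1.
Solving gives a = −0.29871, b = −0.80219.
Unit vector along 170° is (sin 170°, cos 170°) = (0.1736, -0.9848).
Slope in that direction = a·(0.1736) + b·(-0.9848) = 0.73814.
Apparent dip = arctan|0.73814| = 36.4° (true dip is 40.6°, so apparent ≤ true as expected).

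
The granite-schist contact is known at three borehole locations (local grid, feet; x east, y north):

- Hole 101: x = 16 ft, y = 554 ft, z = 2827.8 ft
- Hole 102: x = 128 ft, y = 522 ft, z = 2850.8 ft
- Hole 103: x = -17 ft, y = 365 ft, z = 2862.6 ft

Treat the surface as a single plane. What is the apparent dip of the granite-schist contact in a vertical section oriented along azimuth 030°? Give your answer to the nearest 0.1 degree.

6.2°

Let the plane be z = a·x + b·y + c.
Hole 102−Hole 101: 112a − 32b = 23;  Hole 103−Hole 101: −33a − 189b = 34.8.
Solving gives a = 0.14549, b = −0.20953.
Unit vector along 030° is (sin 30°, cos 30°) = (0.5000, 0.8660).
Slope in that direction = a·(0.5000) + b·(0.8660) = −0.10871.
Apparent dip = arctan|0.10871| = 6.2° (true dip is 14.3°, so apparent ≤ true as expected).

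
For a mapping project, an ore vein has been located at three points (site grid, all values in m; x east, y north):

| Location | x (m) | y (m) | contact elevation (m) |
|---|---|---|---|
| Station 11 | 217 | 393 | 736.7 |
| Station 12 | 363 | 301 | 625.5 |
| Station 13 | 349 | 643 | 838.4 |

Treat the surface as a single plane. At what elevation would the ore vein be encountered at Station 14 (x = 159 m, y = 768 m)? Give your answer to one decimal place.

Two edge vectors: Station 11→Station 12 = (146, -92, -111.2), Station 11→Station 13 = (132, 250, 101.7).
Normal n = (Station 11→Station 12) × (Station 11→Station 13) = (18443.6, -29526.6, 48644).
So ∂z/∂x = −n_x/n_z = −0.37915 and ∂z/∂y = −n_y/n_z = 0.60699.
Intercept c from Station 11: 736.7 + 82.28 − 238.55 = 580.43.
At (159, 768): z = −60.3 + 466.2 + 580.43 = 986.3 m.

986.3 m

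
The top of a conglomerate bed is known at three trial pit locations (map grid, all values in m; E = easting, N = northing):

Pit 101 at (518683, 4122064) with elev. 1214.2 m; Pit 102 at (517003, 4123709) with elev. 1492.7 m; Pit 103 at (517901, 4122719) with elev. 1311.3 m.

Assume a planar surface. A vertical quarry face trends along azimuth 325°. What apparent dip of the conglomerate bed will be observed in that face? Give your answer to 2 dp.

Two edge vectors: Pit 101→Pit 102 = (-1680, 1645, 278.5), Pit 101→Pit 103 = (-782, 655, 97.1).
Normal n = (Pit 101→Pit 102) × (Pit 101→Pit 103) = (-22688, -54659, 185990).
So ∂z/∂E = −n_x/n_z = 0.12199 and ∂z/∂N = −n_y/n_z = 0.29388.
Unit vector along 325° is (sin 325°, cos 325°) = (-0.5736, 0.8192).
Slope in that direction = a·(-0.5736) + b·(0.8192) = 0.17077.
Apparent dip = arctan|0.17077| = 9.69° (true dip is 17.7°, so apparent ≤ true as expected).

9.69°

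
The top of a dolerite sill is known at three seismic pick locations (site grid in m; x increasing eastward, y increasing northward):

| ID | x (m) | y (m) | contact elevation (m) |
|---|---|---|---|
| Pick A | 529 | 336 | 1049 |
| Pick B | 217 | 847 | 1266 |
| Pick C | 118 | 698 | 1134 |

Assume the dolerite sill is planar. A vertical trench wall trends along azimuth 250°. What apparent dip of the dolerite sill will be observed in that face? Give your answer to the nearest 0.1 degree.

Two edge vectors: Pick A→Pick B = (-312, 511, 217), Pick A→Pick C = (-411, 362, 85).
Normal n = (Pick A→Pick B) × (Pick A→Pick C) = (-35119, -62667, 97077).
So ∂z/∂x = −n_x/n_z = 0.36176 and ∂z/∂y = −n_y/n_z = 0.64554.
Unit vector along 250° is (sin 250°, cos 250°) = (-0.9397, -0.3420).
Slope in that direction = a·(-0.9397) + b·(-0.3420) = −0.56073.
Apparent dip = arctan|0.56073| = 29.3° (true dip is 36.5°, so apparent ≤ true as expected).

29.3°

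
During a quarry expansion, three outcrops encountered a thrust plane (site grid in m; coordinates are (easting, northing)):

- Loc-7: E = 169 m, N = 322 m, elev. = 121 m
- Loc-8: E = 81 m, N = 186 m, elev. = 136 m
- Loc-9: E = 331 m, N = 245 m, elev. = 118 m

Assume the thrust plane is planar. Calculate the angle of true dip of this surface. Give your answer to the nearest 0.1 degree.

Let the plane be z = a·E + b·N + c.
Loc-8−Loc-7: −88a − 136b = 15;  Loc-9−Loc-7: 162a − 77b = −3.
Solving gives a = −0.05426, b = −0.07519.
Gradient magnitude |∇z| = √(a² + b²) = √(0.00294 + 0.00565) = 0.09272.
True dip = arctan(0.09272) = 5.3°, dipping toward NE (azimuth ≈ 036°).

5.3°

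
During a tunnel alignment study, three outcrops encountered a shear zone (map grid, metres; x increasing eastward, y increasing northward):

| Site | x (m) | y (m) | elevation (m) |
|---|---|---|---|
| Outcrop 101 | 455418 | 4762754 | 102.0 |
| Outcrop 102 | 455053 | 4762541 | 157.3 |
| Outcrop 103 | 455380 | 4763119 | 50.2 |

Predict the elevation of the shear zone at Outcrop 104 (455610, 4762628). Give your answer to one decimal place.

108.3 m

Let the plane be z = a·x + b·y + c.
Outcrop 102−Outcrop 101: −365a − 213b = 55.3;  Outcrop 103−Outcrop 101: −38a + 365b = −51.8.
Solving gives a = −0.064754916, b = −0.148659416.
Then c = 102 − a·455418 − b·4762754 = 737620.78.
At (455610, 4762628): z = −29503.0 − 708009.5 + 737620.78 = 108.3 m.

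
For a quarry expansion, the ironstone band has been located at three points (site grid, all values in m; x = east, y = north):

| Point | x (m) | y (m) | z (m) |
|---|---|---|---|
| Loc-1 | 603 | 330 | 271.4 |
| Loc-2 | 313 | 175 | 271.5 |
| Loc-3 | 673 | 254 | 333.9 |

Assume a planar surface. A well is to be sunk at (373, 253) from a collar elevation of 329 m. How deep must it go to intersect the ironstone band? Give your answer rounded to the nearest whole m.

Two edge vectors: Loc-1→Loc-2 = (-290, -155, 0.1), Loc-1→Loc-3 = (70, -76, 62.5).
Normal n = (Loc-1→Loc-2) × (Loc-1→Loc-3) = (-9679.9, 18132, 32890).
So ∂z/∂x = −n_x/n_z = 0.29431 and ∂z/∂y = −n_y/n_z = −0.55129.
Intercept c from Loc-1: 271.4 − 177.47 + 181.93 = 275.86.
At (373, 253): z_contact = 109.8 − 139.5 + 275.86 = 246.2 m.
Depth below ground = 329 − 246.2 = 83 m.

83 m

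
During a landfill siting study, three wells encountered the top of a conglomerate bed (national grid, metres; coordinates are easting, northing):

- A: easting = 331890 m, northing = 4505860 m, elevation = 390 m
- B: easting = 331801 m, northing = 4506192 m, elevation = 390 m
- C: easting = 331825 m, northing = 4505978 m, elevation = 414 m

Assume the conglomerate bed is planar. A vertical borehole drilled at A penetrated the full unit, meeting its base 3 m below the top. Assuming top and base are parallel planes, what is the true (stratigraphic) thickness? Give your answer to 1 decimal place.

2.4 m

Let the plane be z = a·easting + b·northing + c.
B−A: −89a + 332b = 0;  C−A: −65a + 118b = 24.
Solving gives a = −0.71926, b = −0.19281.
|∇z| = √(a²+b²) = 0.74466, so dip δ = arctan(0.74466) = 36.67°.
True thickness = vertical thickness × cos δ = 3 × cos 36.67° = 2.4 m.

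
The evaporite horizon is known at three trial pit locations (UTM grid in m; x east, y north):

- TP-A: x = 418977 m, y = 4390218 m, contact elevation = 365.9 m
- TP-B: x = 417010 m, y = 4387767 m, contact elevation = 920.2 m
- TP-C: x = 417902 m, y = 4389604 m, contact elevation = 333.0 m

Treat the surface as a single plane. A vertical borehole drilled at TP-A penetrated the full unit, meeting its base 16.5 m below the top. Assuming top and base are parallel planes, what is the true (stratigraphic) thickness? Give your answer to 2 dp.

Let the plane be z = a·x + b·y + c.
TP-B−TP-A: −1967a − 2451b = 554.3;  TP-C−TP-A: −1075a − 614b = −32.9.
Solving gives a = 0.29499, b = −0.46289.
|∇z| = √(a²+b²) = 0.54890, so dip δ = arctan(0.54890) = 28.76°.
True thickness = vertical thickness × cos δ = 16.5 × cos 28.76° = 14.46 m.

14.46 m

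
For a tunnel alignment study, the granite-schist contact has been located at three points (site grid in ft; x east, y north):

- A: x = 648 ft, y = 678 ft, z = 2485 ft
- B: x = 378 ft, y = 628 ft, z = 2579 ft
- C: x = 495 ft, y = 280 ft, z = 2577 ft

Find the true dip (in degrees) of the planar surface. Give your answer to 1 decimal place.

19.0°

Two edge vectors: A→B = (-270, -50, 94), A→C = (-153, -398, 92).
Normal n = (A→B) × (A→C) = (32812, 10458, 99810).
So ∂z/∂x = −n_x/n_z = −0.32874 and ∂z/∂y = −n_y/n_z = −0.10478.
Gradient magnitude |∇z| = √(a² + b²) = √(0.10807 + 0.01098) = 0.34504.
True dip = arctan(0.34504) = 19.0°, dipping toward ENE (azimuth ≈ 072°).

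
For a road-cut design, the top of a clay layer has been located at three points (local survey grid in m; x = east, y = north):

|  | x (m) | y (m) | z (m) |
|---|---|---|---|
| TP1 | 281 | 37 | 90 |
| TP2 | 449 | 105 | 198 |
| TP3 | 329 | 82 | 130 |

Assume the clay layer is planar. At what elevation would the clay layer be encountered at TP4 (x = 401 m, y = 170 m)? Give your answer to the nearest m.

197 m

Let the plane be z = a·x + b·y + c.
TP2−TP1: 168a + 68b = 108;  TP3−TP1: 48a + 45b = 40.
Solving gives a = 0.49814, b = 0.35754.
Then c = 90 − a·281 − b·37 = −63.21.
At (401, 170): z = 199.8 + 60.8 − 63.21 = 197.3 m.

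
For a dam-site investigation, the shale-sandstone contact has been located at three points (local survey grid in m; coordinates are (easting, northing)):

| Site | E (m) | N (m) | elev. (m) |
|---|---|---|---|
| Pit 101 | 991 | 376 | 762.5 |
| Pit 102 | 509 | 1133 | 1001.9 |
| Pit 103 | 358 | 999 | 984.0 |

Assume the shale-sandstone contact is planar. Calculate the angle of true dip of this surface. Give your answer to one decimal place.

15.2°

Two edge vectors: Pit 101→Pit 102 = (-482, 757, 239.4), Pit 101→Pit 103 = (-633, 623, 221.5).
Normal n = (Pit 101→Pit 102) × (Pit 101→Pit 103) = (18529.3, -44777.2, 178895).
So ∂z/∂E = −n_x/n_z = −0.10358 and ∂z/∂N = −n_y/n_z = 0.25030.
Gradient magnitude |∇z| = √(a² + b²) = √(0.01073 + 0.06265) = 0.27088.
True dip = arctan(0.27088) = 15.2°, dipping toward SSE (azimuth ≈ 158°).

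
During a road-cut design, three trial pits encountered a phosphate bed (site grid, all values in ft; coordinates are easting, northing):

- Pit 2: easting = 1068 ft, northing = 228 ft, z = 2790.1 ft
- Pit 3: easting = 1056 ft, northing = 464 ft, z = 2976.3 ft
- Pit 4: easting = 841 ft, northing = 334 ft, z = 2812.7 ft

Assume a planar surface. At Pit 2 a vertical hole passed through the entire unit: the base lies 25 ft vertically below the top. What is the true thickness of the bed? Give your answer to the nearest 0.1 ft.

Let the plane be z = a·easting + b·northing + c.
Pit 3−Pit 2: −12a + 236b = 186.2;  Pit 4−Pit 2: −227a + 106b = 22.6.
Solving gives a = 0.27540, b = 0.80299.
|∇z| = √(a²+b²) = 0.84890, so dip δ = arctan(0.84890) = 40.33°.
True thickness = vertical thickness × cos δ = 25 × cos 40.33° = 19.1 ft.

19.1 ft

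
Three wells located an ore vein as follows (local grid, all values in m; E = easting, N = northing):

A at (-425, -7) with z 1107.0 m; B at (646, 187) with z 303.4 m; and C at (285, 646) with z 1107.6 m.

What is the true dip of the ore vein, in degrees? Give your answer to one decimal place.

54.1°

Let the plane be z = a·E + b·N + c.
B−A: 1071a + 194b = −803.6;  C−A: 710a + 653b = 0.6.
Solving gives a = −0.93455, b = 1.01705.
Gradient magnitude |∇z| = √(a² + b²) = √(0.87339 + 1.03439) = 1.38122.
True dip = arctan(1.38122) = 54.1°, dipping toward SE (azimuth ≈ 137°).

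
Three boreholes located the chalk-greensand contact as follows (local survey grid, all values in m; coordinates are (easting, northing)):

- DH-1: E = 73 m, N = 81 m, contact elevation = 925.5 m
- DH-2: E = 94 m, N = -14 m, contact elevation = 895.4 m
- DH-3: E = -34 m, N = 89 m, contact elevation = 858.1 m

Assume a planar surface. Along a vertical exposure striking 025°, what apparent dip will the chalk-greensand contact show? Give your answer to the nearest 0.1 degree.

35.0°

Two edge vectors: DH-1→DH-2 = (21, -95, -30.1), DH-1→DH-3 = (-107, 8, -67.4).
Normal n = (DH-1→DH-2) × (DH-1→DH-3) = (6643.8, 4636.1, -9997).
So ∂z/∂E = −n_x/n_z = 0.66458 and ∂z/∂N = −n_y/n_z = 0.46375.
Unit vector along 025° is (sin 25°, cos 25°) = (0.4226, 0.9063).
Slope in that direction = a·(0.4226) + b·(0.9063) = 0.70116.
Apparent dip = arctan|0.70116| = 35.0° (true dip is 39.0°, so apparent ≤ true as expected).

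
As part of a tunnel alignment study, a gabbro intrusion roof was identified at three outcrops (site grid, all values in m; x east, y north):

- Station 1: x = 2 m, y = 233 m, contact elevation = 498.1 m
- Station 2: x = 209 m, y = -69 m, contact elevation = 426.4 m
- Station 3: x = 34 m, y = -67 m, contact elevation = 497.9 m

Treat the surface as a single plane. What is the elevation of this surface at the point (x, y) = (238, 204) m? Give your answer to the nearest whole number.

403 m

Let the plane be z = a·x + b·y + c.
Station 2−Station 1: 207a − 302b = −71.7;  Station 3−Station 1: 32a − 300b = −0.2.
Solving gives a = −0.40906, b = −0.04297.
Then c = 498.1 − a·2 − b·233 = 508.93.
At (238, 204): z = −97.4 − 8.8 + 508.93 = 402.8 m.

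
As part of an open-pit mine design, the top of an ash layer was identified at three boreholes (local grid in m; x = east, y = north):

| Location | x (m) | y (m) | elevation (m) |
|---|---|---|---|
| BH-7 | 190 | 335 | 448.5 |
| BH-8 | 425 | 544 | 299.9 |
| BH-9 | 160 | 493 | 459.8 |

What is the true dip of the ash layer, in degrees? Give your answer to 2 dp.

30.83°

Two edge vectors: BH-7→BH-8 = (235, 209, -148.6), BH-7→BH-9 = (-30, 158, 11.3).
Normal n = (BH-7→BH-8) × (BH-7→BH-9) = (25840.5, 1802.5, 43400).
So ∂z/∂x = −n_x/n_z = −0.59540 and ∂z/∂y = −n_y/n_z = −0.04153.
Gradient magnitude |∇z| = √(a² + b²) = √(0.35451 + 0.00172) = 0.59685.
True dip = arctan(0.59685) = 30.83°, dipping toward E (azimuth ≈ 086°).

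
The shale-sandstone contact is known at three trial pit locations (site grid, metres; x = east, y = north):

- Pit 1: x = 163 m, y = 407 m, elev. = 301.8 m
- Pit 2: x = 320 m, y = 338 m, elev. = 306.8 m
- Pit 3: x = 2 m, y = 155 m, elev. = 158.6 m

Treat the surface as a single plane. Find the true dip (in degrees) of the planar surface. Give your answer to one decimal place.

25.7°

Let the plane be z = a·x + b·y + c.
Pit 2−Pit 1: 157a − 69b = 5;  Pit 3−Pit 1: −161a − 252b = −143.2.
Solving gives a = 0.21986, b = 0.42779.
Gradient magnitude |∇z| = √(a² + b²) = √(0.04834 + 0.18300) = 0.48098.
True dip = arctan(0.48098) = 25.7°, dipping toward SSW (azimuth ≈ 207°).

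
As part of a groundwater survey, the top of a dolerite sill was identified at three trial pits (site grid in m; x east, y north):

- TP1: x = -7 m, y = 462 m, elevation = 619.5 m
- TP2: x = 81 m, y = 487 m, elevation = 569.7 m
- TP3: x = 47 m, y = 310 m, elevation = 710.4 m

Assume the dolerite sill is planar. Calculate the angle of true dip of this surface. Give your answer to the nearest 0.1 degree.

Let the plane be z = a·x + b·y + c.
TP2−TP1: 88a + 25b = −49.8;  TP3−TP1: 54a − 152b = 90.9.
Solving gives a = −0.35971, b = −0.72582.
Gradient magnitude |∇z| = √(a² + b²) = √(0.12939 + 0.52681) = 0.81006.
True dip = arctan(0.81006) = 39.0°, dipping toward NNE (azimuth ≈ 026°).

39.0°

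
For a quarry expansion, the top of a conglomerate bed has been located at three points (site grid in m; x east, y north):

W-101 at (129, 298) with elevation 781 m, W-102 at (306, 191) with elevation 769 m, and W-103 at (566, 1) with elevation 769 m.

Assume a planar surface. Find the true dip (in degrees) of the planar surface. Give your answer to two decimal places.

Let the plane be z = a·x + b·y + c.
W-102−W-101: 177a − 107b = −12;  W-103−W-101: 437a − 297b = −12.
Solving gives a = −0.39243, b = −0.53701.
Gradient magnitude |∇z| = √(a² + b²) = √(0.15400 + 0.28837) = 0.66511.
True dip = arctan(0.66511) = 33.63°, dipping toward NE (azimuth ≈ 036°).

33.63°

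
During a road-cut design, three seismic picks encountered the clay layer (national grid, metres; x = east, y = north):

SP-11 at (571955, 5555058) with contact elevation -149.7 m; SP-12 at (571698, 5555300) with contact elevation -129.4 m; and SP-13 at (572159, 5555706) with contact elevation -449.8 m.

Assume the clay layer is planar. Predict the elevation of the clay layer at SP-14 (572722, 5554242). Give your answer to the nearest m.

Two edge vectors: SP-11→SP-12 = (-257, 242, 20.3), SP-11→SP-13 = (204, 648, -300.1).
Normal n = (SP-11→SP-12) × (SP-11→SP-13) = (-85778.6, -72984.5, -215904).
So ∂z/∂x = −n_x/n_z = −0.39729973 and ∂z/∂y = −n_y/n_z = −0.33804144.
Intercept c from SP-11: -149.7 + 227237.56 + 1877839.83 = 2104927.69.
At (572722, 5554242): z = −227542.3 − 1877564.0 + 2104927.69 = -178.6 m.

-179 m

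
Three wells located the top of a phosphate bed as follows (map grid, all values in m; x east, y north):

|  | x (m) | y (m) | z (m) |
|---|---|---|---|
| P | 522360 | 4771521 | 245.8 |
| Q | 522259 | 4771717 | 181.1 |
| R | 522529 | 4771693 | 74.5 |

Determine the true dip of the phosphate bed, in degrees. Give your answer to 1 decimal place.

35.5°

Two edge vectors: P→Q = (-101, 196, -64.7), P→R = (169, 172, -171.3).
Normal n = (P→Q) × (P→R) = (-22446.4, -28235.6, -50496).
So ∂z/∂x = −n_x/n_z = −0.44452 and ∂z/∂y = −n_y/n_z = −0.55917.
Gradient magnitude |∇z| = √(a² + b²) = √(0.19760 + 0.31267) = 0.71433.
True dip = arctan(0.71433) = 35.5°, dipping toward NE (azimuth ≈ 038°).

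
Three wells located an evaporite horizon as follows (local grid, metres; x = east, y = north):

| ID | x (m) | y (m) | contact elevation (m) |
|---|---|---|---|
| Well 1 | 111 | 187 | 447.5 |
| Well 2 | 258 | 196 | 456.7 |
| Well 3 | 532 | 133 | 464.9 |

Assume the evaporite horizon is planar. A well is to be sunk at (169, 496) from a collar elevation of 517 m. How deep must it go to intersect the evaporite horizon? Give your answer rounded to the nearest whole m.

32 m

Two edge vectors: Well 1→Well 2 = (147, 9, 9.2), Well 1→Well 3 = (421, -54, 17.4).
Normal n = (Well 1→Well 2) × (Well 1→Well 3) = (653.4, 1315.4, -11727).
So ∂z/∂x = −n_x/n_z = 0.05572 and ∂z/∂y = −n_y/n_z = 0.11217.
Intercept c from Well 1: 447.5 − 6.18 − 20.98 = 420.34.
At (169, 496): z_contact = 9.4 + 55.6 + 420.34 = 485.4 m.
Depth below ground = 517 − 485.4 = 32 m.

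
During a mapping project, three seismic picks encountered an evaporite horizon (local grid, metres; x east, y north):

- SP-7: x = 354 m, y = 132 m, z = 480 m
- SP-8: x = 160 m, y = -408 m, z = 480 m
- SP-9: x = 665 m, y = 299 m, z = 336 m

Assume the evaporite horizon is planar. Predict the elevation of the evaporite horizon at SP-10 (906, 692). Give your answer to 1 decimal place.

Two edge vectors: SP-7→SP-8 = (-194, -540, 0), SP-7→SP-9 = (311, 167, -144).
Normal n = (SP-7→SP-8) × (SP-7→SP-9) = (77760, -27936, 135542).
So ∂z/∂x = −n_x/n_z = −0.57370 and ∂z/∂y = −n_y/n_z = 0.20611.
Intercept c from SP-7: 480 + 203.09 − 27.21 = 655.88.
At (906, 692): z = −519.8 + 142.6 + 655.88 = 278.7 m.

278.7 m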